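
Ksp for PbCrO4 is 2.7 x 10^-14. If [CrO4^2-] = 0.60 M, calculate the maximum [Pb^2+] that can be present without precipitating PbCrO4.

[Pb^2+] ≈ 4.5e-14 M

PbCrO4(s) <=> Pb^2+(aq) + CrO4^2-(aq)
Ksp = [Pb^2+][CrO4^2-]
Precipitation begins when Q = Ksp. With [CrO4^2-] = 0.60 M:
2.7 x 10^-14 = (0.60) × [Pb^2+]
[Pb^2+] = (2.7 x 10^-14 / 6.0 × 10^-1) = 4.5 × 10^-14 M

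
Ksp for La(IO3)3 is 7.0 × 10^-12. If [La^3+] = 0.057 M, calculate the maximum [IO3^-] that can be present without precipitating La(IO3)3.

La(IO3)3(s) ⇌ La^3+ + 3 IO3^-
Ksp = [La^3+][IO3^-]^3
Precipitation begins when Q = Ksp. With [La^3+] = 0.057 M:
7.0 × 10^-12 = (0.057) × [IO3^-]^3
[IO3^-] = (7.0 × 10^-12 / 5.7 × 10^-2)^(1/3) = 5.0 x 10^-4 M

5.0 × 10^-4 M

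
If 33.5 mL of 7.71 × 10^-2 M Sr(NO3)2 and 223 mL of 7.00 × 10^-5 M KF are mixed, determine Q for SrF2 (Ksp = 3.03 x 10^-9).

Total volume = 33.5 + 223 = 256.5 mL.
[Sr^2+] = 7.71 × 10^-2 × (33.5/256.5) = 1.007 x 10^-2 M
[F^-] = 7.00 x 10^-5 × (223/256.5) = 6.086 × 10^-5 M
SrF2(s) ⇌ Sr^2+ + 2 F^-, so Q = [Sr^2+][F^-]^2
Q = (1.007 × 10^-2)(6.086 × 10^-5)^2 = 3.73 × 10^-11
Q < Ksp, so no precipitate of SrF2 forms.

Q = 3.73 x 10^-11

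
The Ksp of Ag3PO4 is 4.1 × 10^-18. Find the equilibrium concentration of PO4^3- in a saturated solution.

[PO4^3-] = 2.0 x 10^-5 M

Ag3PO4(s) <=> 3 Ag^+ + PO4^3-
Ksp = [Ag^+]^3[PO4^3-]
Let s = molar solubility. Then [Ag^+] = 3s and [PO4^3-] = s.
So Ksp = (3s)^3 × s = 27s^4
s = (4.1 × 10^-18 / 27)^(1/4) = 1.97 × 10^-5 M
[PO4^3-] = s = 2.0 × 10^-5 M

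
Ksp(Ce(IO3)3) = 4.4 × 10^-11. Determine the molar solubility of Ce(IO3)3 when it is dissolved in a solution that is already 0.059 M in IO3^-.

s ≈ 2.1 x 10^-7 M

Ce(IO3)3(s) ⇌ Ce^3+ + 3 IO3^-
Ksp = [Ce^3+][IO3^-]^3
Let s be the molar solubility in this solution. [Ce^3+] = s, [IO3^-] = 0.059 + 3s ≈ 0.059 (Ksp is small, so little additional dissolves).
Ksp ≈ s × (0.059)^3
s = 2.1 × 10^-7 M
Check: 3s = 6.4 × 10^-7 ≪ 0.059, so the approximation is valid.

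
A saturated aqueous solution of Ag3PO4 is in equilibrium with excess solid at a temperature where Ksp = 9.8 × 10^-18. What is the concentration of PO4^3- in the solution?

2.5 x 10^-5 M

Ag3PO4(s) <=> 3 Ag^+(aq) + PO4^3-(aq)
Ksp = [Ag^+]^3[PO4^3-]
Let s = molar solubility. Then [Ag^+] = 3s and [PO4^3-] = s.
Ksp = (3s)^3s = 27s^4
s = (9.8 × 10^-18 / 27)^(1/4) = 2.45 × 10^-5 M
[PO4^3-] = s = 2.5 x 10^-5 M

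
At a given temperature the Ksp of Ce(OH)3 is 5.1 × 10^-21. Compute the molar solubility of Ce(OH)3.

Ce(OH)3(s) ⇌ Ce^3+(aq) + 3 OH^-(aq)
Ksp = [Ce^3+][OH^-]^3
Let s = molar solubility. Then [Ce^3+] = s and [OH^-] = 3s.
Ksp = s(3s)^3 = 27s^4
s^4 = 5.1 × 10^-21 / 27, so s = 3.7 × 10^-6 M

s = 3.7 × 10^-6 M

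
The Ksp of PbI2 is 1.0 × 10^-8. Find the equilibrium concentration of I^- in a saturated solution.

PbI2(s) <=> Pb^2+ + 2 I^-
Ksp = [Pb^2+][I^-]^2
With molar solubility s: [Pb^2+] = s, [I^-] = 2s.
Substituting: Ksp = s(2s)^2 = 4s^3
s = (1.0 × 10^-8 / 4)^(1/3) = 1.36 × 10^-3 M
[I^-] = 2s = 2.7 × 10^-3 M

2.7e-3 M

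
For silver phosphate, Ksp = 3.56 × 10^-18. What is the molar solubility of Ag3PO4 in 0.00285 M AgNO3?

Ag3PO4(s) ⇌ 3 Ag^+(aq) + PO4^3-(aq)
Ksp = [Ag^+]^3[PO4^3-]
Let s = moles of Ag3PO4 that dissolve per litre. [Ag^+] = 0.00285 + 3s ≈ 0.00285, [PO4^3-] = s (Ksp is small, so little additional dissolves).
Ksp ≈ (0.00285)^3 × s
s = 1.54 x 10^-10 M
Check: 3s = 4.6 x 10^-10 ≪ 0.00285, so the approximation is valid.

1.54 × 10^-10 M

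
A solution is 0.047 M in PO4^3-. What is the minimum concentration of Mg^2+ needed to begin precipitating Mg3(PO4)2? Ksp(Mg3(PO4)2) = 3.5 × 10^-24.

1.2e-7 M

Mg3(PO4)2(s) <=> 3 Mg^2+ + 2 PO4^3-
Ksp = [Mg^2+]^3[PO4^3-]^2
Precipitation begins when Q = Ksp. With [PO4^3-] = 0.047 M:
3.5 × 10^-24 = (0.047)^2 × [Mg^2+]^3
[Mg^2+] = (3.5 × 10^-24 / 2.21 × 10^-3)^(1/3) = 1.2 × 10^-7 M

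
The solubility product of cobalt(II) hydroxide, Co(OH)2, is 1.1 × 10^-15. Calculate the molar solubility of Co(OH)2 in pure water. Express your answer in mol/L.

s ≈ 6.5 × 10^-6 M

Co(OH)2(s) <=> Co^2+(aq) + 2 OH^-(aq)
Ksp = [Co^2+][OH^-]^2
If s mol/L of Co(OH)2 dissolves, [Co^2+] = s and [OH^-] = 2s.
Ksp = s(2s)^2 = 4s^3
s^3 = 1.1 × 10^-15 / 4, so s = 6.5 x 10^-6 M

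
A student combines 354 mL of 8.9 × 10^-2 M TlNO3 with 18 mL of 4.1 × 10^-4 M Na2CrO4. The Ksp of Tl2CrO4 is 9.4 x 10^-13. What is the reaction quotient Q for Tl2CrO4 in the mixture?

Q = 1.4e-7

Total volume = 354 + 18 = 372 mL.
[Tl^+] = 8.9 × 10^-2 × (354/372) = 8.47 x 10^-2 M
[CrO4^2-] = 4.1 × 10^-4 × (18/372) = 1.98 × 10^-5 M
Tl2CrO4(s) ⇌ 2 Tl^+(aq) + CrO4^2-(aq), so Q = [Tl^+]^2[CrO4^2-]
Q = (8.47 × 10^-2)^2(1.98 × 10^-5) = 1.4 × 10^-7
Q > Ksp, so Tl2CrO4 will precipitate.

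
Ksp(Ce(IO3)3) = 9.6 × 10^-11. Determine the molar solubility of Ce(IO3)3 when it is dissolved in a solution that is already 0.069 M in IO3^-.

Ce(IO3)3(s) ⇌ Ce^3+ + 3 IO3^-
Ksp = [Ce^3+][IO3^-]^3
Let s = moles of Ce(IO3)3 that dissolve per litre. [Ce^3+] = s, [IO3^-] = 0.069 + 3s ≈ 0.069 (Ksp is small, so little additional dissolves).
Ksp ≈ s × (0.069)^3
s = 2.9 × 10^-7 M
Check: 3s = 8.8 × 10^-7 ≪ 0.069, so the approximation is valid.

2.9 × 10^-7 M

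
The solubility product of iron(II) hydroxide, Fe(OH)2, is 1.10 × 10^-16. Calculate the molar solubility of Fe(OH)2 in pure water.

Fe(OH)2(s) ⇌ Fe^2+ + 2 OH^-
Ksp = [Fe^2+][OH^-]^2
For each mole of Fe(OH)2 that dissolves: [Fe^2+] = s, [OH^-] = 2s.
Ksp = s(2s)^2 = 4s^3
Solving, s = (1.10 × 10^-16/4)^(1/3) = 3.02 × 10^-6 M

s = 3.02 × 10^-6 M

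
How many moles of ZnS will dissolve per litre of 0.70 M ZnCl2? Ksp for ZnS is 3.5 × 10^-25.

5.0 × 10^-25 M

ZnS(s) <=> Zn^2+ + S^2-
Ksp = [Zn^2+][S^2-]
Let s be the molar solubility in this solution. [Zn^2+] = 0.70 + s ≈ 0.70, [S^2-] = s (Ksp is small, so little additional dissolves).
Ksp ≈ 0.70 × s
s = 5.0 × 10^-25 M
Check: s = 5.0 x 10^-25 ≪ 0.70, so the approximation is valid.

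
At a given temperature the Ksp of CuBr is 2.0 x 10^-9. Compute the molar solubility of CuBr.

CuBr(s) <=> Cu^+ + Br^-
Ksp = [Cu^+][Br^-]
If s mol/L of CuBr dissolves, [Cu^+] = s and [Br^-] = s.
Ksp = s^2
s = √(2.0 x 10^-9) = 4.5 × 10^-5 M

s = 4.5e-5 M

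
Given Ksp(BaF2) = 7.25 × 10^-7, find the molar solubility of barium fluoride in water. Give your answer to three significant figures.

s = 5.66 × 10^-3 M

BaF2(s) ⇌ Ba^2+(aq) + 2 F^-(aq)
Ksp = [Ba^2+][F^-]^2
If s mol/L of BaF2 dissolves, [Ba^2+] = s and [F^-] = 2s.
So Ksp = s × (2s)^2 = 4s^3
Solving, s = (7.25 × 10^-7/4)^(1/3) = 5.66 × 10^-3 M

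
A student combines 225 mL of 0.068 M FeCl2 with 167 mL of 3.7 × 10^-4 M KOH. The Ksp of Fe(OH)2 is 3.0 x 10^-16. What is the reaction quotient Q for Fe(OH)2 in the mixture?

Q ≈ 9.7 × 10^-10

Total volume = 225 + 167 = 392 mL.
[Fe^2+] = 6.8 × 10^-2 × (225/392) = 3.90 × 10^-2 M
[OH^-] = 3.7 × 10^-4 × (167/392) = 1.58 x 10^-4 M
Fe(OH)2(s) <=> Fe^2+ + 2 OH^-, so Q = [Fe^2+][OH^-]^2
Q = (3.90 × 10^-2)(1.58 × 10^-4)^2 = 9.7 × 10^-10
Q > Ksp, so Fe(OH)2 will precipitate.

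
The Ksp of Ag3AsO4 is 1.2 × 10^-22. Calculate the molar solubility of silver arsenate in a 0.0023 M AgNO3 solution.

Ag3AsO4(s) ⇌ 3 Ag^+ + AsO4^3-
Ksp = [Ag^+]^3[AsO4^3-]
Let s be the molar solubility in this solution. [Ag^+] = 0.0023 + 3s ≈ 0.0023, [AsO4^3-] = s (Ksp is small, so little additional dissolves).
Ksp ≈ (0.0023)^3 × s
s = 9.9 x 10^-15 M
Check: 3s = 3.0 x 10^-14 ≪ 0.0023, so the approximation is valid.

s ≈ 9.9e-15 M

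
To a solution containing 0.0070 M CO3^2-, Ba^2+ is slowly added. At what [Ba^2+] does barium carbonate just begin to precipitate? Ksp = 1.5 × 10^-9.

BaCO3(s) <=> Ba^2+(aq) + CO3^2-(aq)
Ksp = [Ba^2+][CO3^2-]
Precipitation begins when Q = Ksp. With [CO3^2-] = 0.0070 M:
1.5 × 10^-9 = (0.0070) × [Ba^2+]
[Ba^2+] = (1.5 × 10^-9 / 7.0 × 10^-3) = 2.1 × 10^-7 M

[Ba^2+] ≈ 2.1e-7 M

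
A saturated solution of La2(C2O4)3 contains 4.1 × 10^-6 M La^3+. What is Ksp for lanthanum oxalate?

Ksp ≈ 3.9 × 10^-27

La2(C2O4)3(s) ⇌ 2 La^3+(aq) + 3 C2O4^2-(aq)
Stoichiometry gives [C2O4^2-] = (3/2)[La^3+] = 6.15 x 10^-6 M.
Ksp = [La^3+]^2[C2O4^2-]^3
Ksp = (4.1 x 10^-6)^2 × (6.15 x 10^-6)^3 = 3.9 × 10^-27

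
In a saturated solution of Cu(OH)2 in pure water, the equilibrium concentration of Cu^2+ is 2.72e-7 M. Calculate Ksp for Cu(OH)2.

Cu(OH)2(s) <=> Cu^2+ + 2 OH^-
Stoichiometry gives [OH^-] = (2/1)[Cu^2+] = 5.440 × 10^-7 M.
Ksp = [Cu^2+][OH^-]^2
Ksp = 2.72 x 10^-7 × (5.440 × 10^-7)^2 = 8.05 × 10^-20

8.05 × 10^-20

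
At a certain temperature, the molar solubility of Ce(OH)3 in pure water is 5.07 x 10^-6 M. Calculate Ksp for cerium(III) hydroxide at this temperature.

1.78e-20

Ce(OH)3(s) ⇌ Ce^3+(aq) + 3 OH^-(aq)
With molar solubility s: [Ce^3+] = s, [OH^-] = 3s.
Ksp = [Ce^3+][OH^-]^3
Ksp = s(3s)^3 = 27s^4
Ksp = 27 × (5.07 x 10^-6)^4 = 1.78 × 10^-20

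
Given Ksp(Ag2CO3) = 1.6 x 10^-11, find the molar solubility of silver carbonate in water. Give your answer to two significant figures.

s ≈ 1.6 × 10^-4 M

Ag2CO3(s) <=> 2 Ag^+ + CO3^2-
Ksp = [Ag^+]^2[CO3^2-]
If s mol/L of Ag2CO3 dissolves, [Ag^+] = 2s and [CO3^2-] = s.
Ksp = (2s)^2s = 4s^3
Solving, s = (1.6 x 10^-11/4)^(1/3) = 1.6 × 10^-4 M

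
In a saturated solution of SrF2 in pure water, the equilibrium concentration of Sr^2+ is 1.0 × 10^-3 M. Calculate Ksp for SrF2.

SrF2(s) ⇌ Sr^2+(aq) + 2 F^-(aq)
Stoichiometry gives [F^-] = (2/1)[Sr^2+] = 2.00 × 10^-3 M.
Ksp = [Sr^2+][F^-]^2
Ksp = 1.0 × 10^-3 × (2.00 × 10^-3)^2 = 4.0 × 10^-9

Ksp = 4.0 x 10^-9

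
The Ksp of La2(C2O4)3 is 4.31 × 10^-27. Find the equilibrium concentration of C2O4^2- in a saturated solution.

6.27 × 10^-6 M

La2(C2O4)3(s) ⇌ 2 La^3+ + 3 C2O4^2-
Ksp = [La^3+]^2[C2O4^2-]^3
For each mole of La2(C2O4)3 that dissolves: [La^3+] = 2s, [C2O4^2-] = 3s.
Substituting: Ksp = (2s)^2(3s)^3 = 108s^5
Solving, s = (4.31 × 10^-27/108)^(1/5) = 2.090 × 10^-6 M
[C2O4^2-] = 3s = 6.27 × 10^-6 M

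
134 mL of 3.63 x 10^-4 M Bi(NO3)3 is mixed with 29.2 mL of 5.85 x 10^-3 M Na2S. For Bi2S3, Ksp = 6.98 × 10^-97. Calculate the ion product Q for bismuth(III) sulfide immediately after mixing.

Total volume = 134 + 29.2 = 163.2 mL.
[Bi^3+] = 3.63 x 10^-4 × (134/163.2) = 2.981 × 10^-4 M
[S^2-] = 5.85 x 10^-3 × (29.2/163.2) = 1.047 × 10^-3 M
Bi2S3(s) ⇌ 2 Bi^3+(aq) + 3 S^2-(aq), so Q = [Bi^3+]^2[S^2-]^3
Q = (2.981 × 10^-4)^2(1.047 x 10^-3)^3 = 1.02 x 10^-16
Q > Ksp, so Bi2S3 will precipitate.

Q = 1.02 × 10^-16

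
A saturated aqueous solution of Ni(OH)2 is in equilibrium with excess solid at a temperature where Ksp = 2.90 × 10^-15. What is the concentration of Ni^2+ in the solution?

[Ni^2+] = 8.98e-6 M

Ni(OH)2(s) ⇌ Ni^2+(aq) + 2 OH^-(aq)
Ksp = [Ni^2+][OH^-]^2
Let s = molar solubility. Then [Ni^2+] = s and [OH^-] = 2s.
So Ksp = s × (2s)^2 = 4s^3
Solving, s = (2.90 × 10^-15/4)^(1/3) = 8.984 × 10^-6 M
[Ni^2+] = s = 8.98 x 10^-6 M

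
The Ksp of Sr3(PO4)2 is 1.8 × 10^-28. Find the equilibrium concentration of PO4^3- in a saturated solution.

[PO4^3-] ≈ 2.2 × 10^-6 M

Sr3(PO4)2(s) ⇌ 3 Sr^2+ + 2 PO4^3-
Ksp = [Sr^2+]^3[PO4^3-]^2
Let s = molar solubility. Then [Sr^2+] = 3s and [PO4^3-] = 2s.
So Ksp = (3s)^3 × (2s)^2 = 108s^5
s = (1.8 × 10^-28 / 108)^(1/5) = 1.11 x 10^-6 M
[PO4^3-] = 2s = 2.2 x 10^-6 M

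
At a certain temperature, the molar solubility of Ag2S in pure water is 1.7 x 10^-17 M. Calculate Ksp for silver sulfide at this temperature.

Ksp = 2.0e-50

Ag2S(s) ⇌ 2 Ag^+(aq) + S^2-(aq)
Let s = molar solubility. Then [Ag^+] = 2s and [S^2-] = s.
Ksp = [Ag^+]^2[S^2-]
Substituting: Ksp = (2s)^2s = 4s^3
Ksp = 4 × (1.7 x 10^-17)^3 = 2.0 × 10^-50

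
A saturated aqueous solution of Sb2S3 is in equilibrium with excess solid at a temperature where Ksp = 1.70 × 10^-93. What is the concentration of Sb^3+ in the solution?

Sb2S3(s) <=> 2 Sb^3+ + 3 S^2-
Ksp = [Sb^3+]^2[S^2-]^3
If s mol/L of Sb2S3 dissolves, [Sb^3+] = 2s and [S^2-] = 3s.
So Ksp = (2s)^2 × (3s)^3 = 108s^5
Solving, s = (1.70 × 10^-93/108)^(1/5) = 1.095 × 10^-19 M
[Sb^3+] = 2s = 2.19 x 10^-19 M

2.19e-19 M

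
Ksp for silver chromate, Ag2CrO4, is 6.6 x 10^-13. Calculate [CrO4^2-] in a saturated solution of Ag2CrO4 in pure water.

[CrO4^2-] ≈ 5.5e-5 M

Ag2CrO4(s) ⇌ 2 Ag^+ + CrO4^2-
Ksp = [Ag^+]^2[CrO4^2-]
Let s = molar solubility. Then [Ag^+] = 2s and [CrO4^2-] = s.
Ksp = (2s)^2s = 4s^3
s = (6.6 x 10^-13 / 4)^(1/3) = 5.48 × 10^-5 M
[CrO4^2-] = s = 5.5 × 10^-5 M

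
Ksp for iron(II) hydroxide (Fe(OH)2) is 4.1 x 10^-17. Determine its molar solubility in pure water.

s = 2.2e-6 M

Fe(OH)2(s) <=> Fe^2+(aq) + 2 OH^-(aq)
Ksp = [Fe^2+][OH^-]^2
If s mol/L of Fe(OH)2 dissolves, [Fe^2+] = s and [OH^-] = 2s.
So Ksp = s × (2s)^2 = 4s^3
s = (4.1 x 10^-17 / 4)^(1/3) = 2.2 × 10^-6 M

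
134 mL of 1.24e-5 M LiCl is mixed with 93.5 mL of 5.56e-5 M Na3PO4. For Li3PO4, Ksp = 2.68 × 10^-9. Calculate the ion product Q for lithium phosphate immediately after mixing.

Q = 8.90e-21

Total volume = 134 + 93.5 = 227.5 mL.
[Li^+] = 1.24 × 10^-5 × (134/227.5) = 7.304 × 10^-6 M
[PO4^3-] = 5.56 × 10^-5 × (93.5/227.5) = 2.285 x 10^-5 M
Li3PO4(s) <=> 3 Li^+(aq) + PO4^3-(aq), so Q = [Li^+]^3[PO4^3-]
Q = (7.304 × 10^-6)^3(2.285 x 10^-5) = 8.90 × 10^-21
Q < Ksp, so no precipitate of Li3PO4 forms.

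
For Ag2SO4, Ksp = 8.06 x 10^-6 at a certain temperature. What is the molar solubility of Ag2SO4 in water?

Ag2SO4(s) ⇌ 2 Ag^+ + SO4^2-
Ksp = [Ag^+]^2[SO4^2-]
Let s = molar solubility. Then [Ag^+] = 2s and [SO4^2-] = s.
Ksp = (2s)^2s = 4s^3
s^3 = 8.06 x 10^-6 / 4, so s = 1.26 x 10^-2 M

s = 1.26e-2 M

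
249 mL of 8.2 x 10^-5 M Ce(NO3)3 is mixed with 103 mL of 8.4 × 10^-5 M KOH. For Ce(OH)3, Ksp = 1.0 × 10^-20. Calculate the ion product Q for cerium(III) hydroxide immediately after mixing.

Total volume = 249 + 103 = 352 mL.
[Ce^3+] = 8.2 × 10^-5 × (249/352) = 5.80 × 10^-5 M
[OH^-] = 8.4 × 10^-5 × (103/352) = 2.46 x 10^-5 M
Ce(OH)3(s) ⇌ Ce^3+ + 3 OH^-, so Q = [Ce^3+][OH^-]^3
Q = (5.80 x 10^-5)(2.46 × 10^-5)^3 = 8.6 × 10^-19
Q > Ksp, so Ce(OH)3 will precipitate.

Q ≈ 8.6 x 10^-19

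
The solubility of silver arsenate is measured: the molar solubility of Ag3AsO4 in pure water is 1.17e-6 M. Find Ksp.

Ag3AsO4(s) ⇌ 3 Ag^+(aq) + AsO4^3-(aq)
If s mol/L of Ag3AsO4 dissolves, [Ag^+] = 3s and [AsO4^3-] = s.
Ksp = [Ag^+]^3[AsO4^3-]
So Ksp = (3s)^3 × s = 27s^4
With s = 1.17 × 10^-6: Ksp = 5.06 × 10^-23

Ksp ≈ 5.06 x 10^-23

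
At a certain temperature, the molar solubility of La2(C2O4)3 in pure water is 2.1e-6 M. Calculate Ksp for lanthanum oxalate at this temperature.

Ksp = 4.4 x 10^-27

La2(C2O4)3(s) ⇌ 2 La^3+(aq) + 3 C2O4^2-(aq)
Let s = molar solubility. Then [La^3+] = 2s and [C2O4^2-] = 3s.
Ksp = [La^3+]^2[C2O4^2-]^3
Substituting: Ksp = (2s)^2(3s)^3 = 108s^5
With s = 2.1 x 10^-6: Ksp = 4.4 x 10^-27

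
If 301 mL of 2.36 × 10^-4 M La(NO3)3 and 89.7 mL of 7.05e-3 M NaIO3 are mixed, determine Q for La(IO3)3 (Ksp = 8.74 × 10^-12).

Total volume = 301 + 89.7 = 390.7 mL.
[La^3+] = 2.36 × 10^-4 × (301/390.7) = 1.818 × 10^-4 M
[IO3^-] = 7.05 × 10^-3 × (89.7/390.7) = 1.619 x 10^-3 M
La(IO3)3(s) ⇌ La^3+(aq) + 3 IO3^-(aq), so Q = [La^3+][IO3^-]^3
Q = (1.818 × 10^-4)(1.619 × 10^-3)^3 = 7.71 × 10^-13
Q < Ksp, so no precipitate of La(IO3)3 forms.

Q ≈ 7.71 × 10^-13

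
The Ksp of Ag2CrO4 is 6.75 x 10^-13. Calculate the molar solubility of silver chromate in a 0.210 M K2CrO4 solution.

8.96e-7 M

Ag2CrO4(s) ⇌ 2 Ag^+ + CrO4^2-
Ksp = [Ag^+]^2[CrO4^2-]
Let s be the molar solubility in this solution. [Ag^+] = 2s, [CrO4^2-] = 0.210 + s ≈ 0.210 (Ksp is small, so little additional dissolves).
Ksp ≈ (2s)^2 × 0.210
s = 8.96 × 10^-7 M
Check: s = 9.0 × 10^-7 ≪ 0.210, so the approximation is valid.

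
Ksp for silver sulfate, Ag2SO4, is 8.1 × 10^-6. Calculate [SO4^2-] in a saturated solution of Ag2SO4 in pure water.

[SO4^2-] = 0.013 M

Ag2SO4(s) <=> 2 Ag^+(aq) + SO4^2-(aq)
Ksp = [Ag^+]^2[SO4^2-]
If s mol/L of Ag2SO4 dissolves, [Ag^+] = 2s and [SO4^2-] = s.
So Ksp = (2s)^2 × s = 4s^3
Solving, s = (8.1 × 10^-6/4)^(1/3) = 1.27 x 10^-2 M
[SO4^2-] = s = 1.3 × 10^-2 M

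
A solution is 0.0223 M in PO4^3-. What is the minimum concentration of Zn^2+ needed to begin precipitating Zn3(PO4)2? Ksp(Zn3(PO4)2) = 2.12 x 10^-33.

1.62e-10 M

Zn3(PO4)2(s) <=> 3 Zn^2+ + 2 PO4^3-
Ksp = [Zn^2+]^3[PO4^3-]^2
Precipitation begins when Q = Ksp. With [PO4^3-] = 0.0223 M:
2.12 x 10^-33 = (0.0223)^2 × [Zn^2+]^3
[Zn^2+] = (2.12 x 10^-33 / 4.973 x 10^-4)^(1/3) = 1.62 × 10^-10 M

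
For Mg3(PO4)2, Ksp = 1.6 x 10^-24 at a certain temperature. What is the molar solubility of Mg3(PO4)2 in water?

6.8e-6 M

Mg3(PO4)2(s) ⇌ 3 Mg^2+ + 2 PO4^3-
Ksp = [Mg^2+]^3[PO4^3-]^2
Let s = molar solubility. Then [Mg^2+] = 3s and [PO4^3-] = 2s.
Substituting: Ksp = (3s)^3(2s)^2 = 108s^5
s = (1.6 x 10^-24 / 108)^(1/5) = 6.8 × 10^-6 M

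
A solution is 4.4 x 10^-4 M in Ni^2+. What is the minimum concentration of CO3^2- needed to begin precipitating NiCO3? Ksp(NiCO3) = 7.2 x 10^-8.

[CO3^2-] ≈ 1.6 × 10^-4 M

NiCO3(s) ⇌ Ni^2+ + CO3^2-
Ksp = [Ni^2+][CO3^2-]
Precipitation begins when Q = Ksp. With [Ni^2+] = 4.4 x 10^-4 M:
7.2 x 10^-8 = (4.4 x 10^-4) × [CO3^2-]
[CO3^2-] = (7.2 x 10^-8 / 4.4 x 10^-4) = 1.6 x 10^-4 M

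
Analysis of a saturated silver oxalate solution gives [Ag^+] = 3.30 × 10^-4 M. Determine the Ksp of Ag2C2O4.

1.80 x 10^-11

Ag2C2O4(s) ⇌ 2 Ag^+ + C2O4^2-
Stoichiometry gives [C2O4^2-] = (1/2)[Ag^+] = 1.650 × 10^-4 M.
Ksp = [Ag^+]^2[C2O4^2-]
Ksp = (3.30 × 10^-4)^2 × 1.650 × 10^-4 = 1.80 x 10^-11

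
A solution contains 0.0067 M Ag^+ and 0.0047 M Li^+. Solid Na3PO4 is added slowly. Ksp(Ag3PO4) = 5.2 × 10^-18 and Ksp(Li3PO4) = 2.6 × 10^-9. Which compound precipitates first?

Ag3PO4

Each salt begins to precipitate when Q = Ksp, i.e. when [PO4^3-] reaches its threshold.
For Ag3PO4: 5.2 × 10^-18 = (0.0067)^3 × [PO4^3-]  ⇒  [PO4^3-] = 1.7 × 10^-11 M.
For Li3PO4: 2.6 × 10^-9 = (0.0047)^3 × [PO4^3-]  ⇒  [PO4^3-] = 2.5 x 10^-2 M.
The salt with the lower threshold [PO4^3-] precipitates first: Ag3PO4.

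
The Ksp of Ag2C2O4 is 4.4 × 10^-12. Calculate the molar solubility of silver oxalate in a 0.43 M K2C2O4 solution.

Ag2C2O4(s) ⇌ 2 Ag^+(aq) + C2O4^2-(aq)
Ksp = [Ag^+]^2[C2O4^2-]
If s mol/L dissolves here, [Ag^+] = 2s, [C2O4^2-] = 0.43 + s ≈ 0.43 (since C2O4^2- from K2C2O4 dominates).
Ksp ≈ (2s)^2 × 0.43
s = 1.6 × 10^-6 M
Check: s = 1.6 × 10^-6 ≪ 0.43, so the approximation is valid.

s = 1.6 × 10^-6 M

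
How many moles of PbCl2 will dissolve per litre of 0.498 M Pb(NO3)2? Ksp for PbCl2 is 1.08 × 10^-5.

s = 2.33 × 10^-3 M

PbCl2(s) ⇌ Pb^2+ + 2 Cl^-
Ksp = [Pb^2+][Cl^-]^2
Let s be the molar solubility in this solution. [Pb^2+] = 0.498 + s ≈ 0.498, [Cl^-] = 2s (Ksp is small, so little additional dissolves).
Ksp ≈ 0.498 × (2s)^2
s = 2.33 x 10^-3 M
Check: s = 2.3 × 10^-3 ≪ 0.498, so the approximation is valid.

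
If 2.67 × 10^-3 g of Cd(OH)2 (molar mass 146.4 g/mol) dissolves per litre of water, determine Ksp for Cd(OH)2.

2.43 x 10^-14

Molar solubility s = (2.67 x 10^-3 g/L) / (146.4 g/mol) = 1.824 × 10^-5 M.
Cd(OH)2(s) ⇌ Cd^2+(aq) + 2 OH^-(aq)
With molar solubility s: [Cd^2+] = s, [OH^-] = 2s.
Ksp = [Cd^2+][OH^-]^2
Ksp = s(2s)^2 = 4s^3
With s = 1.824 × 10^-5: Ksp = 2.43 × 10^-14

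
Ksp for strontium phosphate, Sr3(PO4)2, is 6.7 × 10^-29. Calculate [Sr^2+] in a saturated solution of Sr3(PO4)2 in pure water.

2.7 x 10^-6 M

Sr3(PO4)2(s) ⇌ 3 Sr^2+(aq) + 2 PO4^3-(aq)
Ksp = [Sr^2+]^3[PO4^3-]^2
Let s = molar solubility. Then [Sr^2+] = 3s and [PO4^3-] = 2s.
So Ksp = (3s)^3 × (2s)^2 = 108s^5
Solving, s = (6.7 × 10^-29/108)^(1/5) = 9.09 × 10^-7 M
[Sr^2+] = 3s = 2.7 x 10^-6 M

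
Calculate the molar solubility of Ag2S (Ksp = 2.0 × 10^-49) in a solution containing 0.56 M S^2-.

Ag2S(s) ⇌ 2 Ag^+(aq) + S^2-(aq)
Ksp = [Ag^+]^2[S^2-]
Let s = moles of Ag2S that dissolve per litre. [Ag^+] = 2s, [S^2-] = 0.56 + s ≈ 0.56 (Ksp is small, so little additional dissolves).
Ksp ≈ (2s)^2 × 0.56
s = 3.0 × 10^-25 M
Check: s = 3.0 x 10^-25 ≪ 0.56, so the approximation is valid.

3.0 x 10^-25 M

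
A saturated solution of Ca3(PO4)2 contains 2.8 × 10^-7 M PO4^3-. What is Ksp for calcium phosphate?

Ksp = 5.8 × 10^-33

Ca3(PO4)2(s) ⇌ 3 Ca^2+(aq) + 2 PO4^3-(aq)
Stoichiometry gives [Ca^2+] = (3/2)[PO4^3-] = 4.20 × 10^-7 M.
Ksp = [Ca^2+]^3[PO4^3-]^2
Ksp = (4.20 × 10^-7)^3 × (2.8 x 10^-7)^2 = 5.8 × 10^-33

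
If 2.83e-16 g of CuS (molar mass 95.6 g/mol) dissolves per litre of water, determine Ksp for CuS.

Molar solubility s = (2.83 x 10^-16 g/L) / (95.6 g/mol) = 2.960 × 10^-18 M.
CuS(s) ⇌ Cu^2+(aq) + S^2-(aq)
With molar solubility s: [Cu^2+] = s, [S^2-] = s.
Ksp = [Cu^2+][S^2-]
Ksp = s × s = s^2
Ksp = (2.960 × 10^-18)^2 = 8.76 × 10^-36

Ksp = 8.76e-36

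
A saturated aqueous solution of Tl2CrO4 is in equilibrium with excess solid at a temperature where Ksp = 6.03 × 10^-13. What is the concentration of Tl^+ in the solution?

1.06 × 10^-4 M

Tl2CrO4(s) <=> 2 Tl^+ + CrO4^2-
Ksp = [Tl^+]^2[CrO4^2-]
Let s = molar solubility. Then [Tl^+] = 2s and [CrO4^2-] = s.
Ksp = (2s)^2s = 4s^3
s = (6.03 × 10^-13 / 4)^(1/3) = 5.322 x 10^-5 M
[Tl^+] = 2s = 1.06 x 10^-4 M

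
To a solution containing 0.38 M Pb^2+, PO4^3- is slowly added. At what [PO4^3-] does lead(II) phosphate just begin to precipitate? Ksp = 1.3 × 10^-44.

[PO4^3-] = 4.9 × 10^-22 M

Pb3(PO4)2(s) <=> 3 Pb^2+(aq) + 2 PO4^3-(aq)
Ksp = [Pb^2+]^3[PO4^3-]^2
Precipitation begins when Q = Ksp. With [Pb^2+] = 0.38 M:
1.3 × 10^-44 = (0.38)^3 × [PO4^3-]^2
[PO4^3-] = (1.3 × 10^-44 / 5.49 × 10^-2)^(1/2) = 4.9 x 10^-22 M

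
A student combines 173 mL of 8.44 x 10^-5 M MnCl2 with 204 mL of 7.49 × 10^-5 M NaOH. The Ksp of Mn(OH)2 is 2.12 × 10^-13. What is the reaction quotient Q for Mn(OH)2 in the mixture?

Total volume = 173 + 204 = 377 mL.
[Mn^2+] = 8.44 × 10^-5 × (173/377) = 3.873 x 10^-5 M
[OH^-] = 7.49 x 10^-5 × (204/377) = 4.053 × 10^-5 M
Mn(OH)2(s) <=> Mn^2+(aq) + 2 OH^-(aq), so Q = [Mn^2+][OH^-]^2
Q = (3.873 × 10^-5)(4.053 × 10^-5)^2 = 6.36 x 10^-14
Q < Ksp, so no precipitate of Mn(OH)2 forms.

Q ≈ 6.36 × 10^-14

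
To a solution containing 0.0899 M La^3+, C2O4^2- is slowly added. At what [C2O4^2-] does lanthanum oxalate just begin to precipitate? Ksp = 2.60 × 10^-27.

La2(C2O4)3(s) <=> 2 La^3+(aq) + 3 C2O4^2-(aq)
Ksp = [La^3+]^2[C2O4^2-]^3
Precipitation begins when Q = Ksp. With [La^3+] = 0.0899 M:
2.60 × 10^-27 = (0.0899)^2 × [C2O4^2-]^3
[C2O4^2-] = (2.60 × 10^-27 / 8.082 × 10^-3)^(1/3) = 6.85 x 10^-9 M

[C2O4^2-] = 6.85e-9 M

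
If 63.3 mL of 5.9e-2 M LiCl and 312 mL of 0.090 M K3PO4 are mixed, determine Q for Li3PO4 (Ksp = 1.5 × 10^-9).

Q ≈ 7.4 × 10^-8

Total volume = 63.3 + 312 = 375.3 mL.
[Li^+] = 5.9 × 10^-2 × (63.3/375.3) = 9.95 x 10^-3 M
[PO4^3-] = 9.0 x 10^-2 × (312/375.3) = 7.48 × 10^-2 M
Li3PO4(s) <=> 3 Li^+(aq) + PO4^3-(aq), so Q = [Li^+]^3[PO4^3-]
Q = (9.95 × 10^-3)^3(7.48 × 10^-2) = 7.4 × 10^-8
Q > Ksp, so Li3PO4 will precipitate.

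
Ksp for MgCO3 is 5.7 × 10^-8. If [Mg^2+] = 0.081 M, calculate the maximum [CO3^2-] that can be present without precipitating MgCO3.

[CO3^2-] ≈ 7.0 x 10^-7 M

MgCO3(s) ⇌ Mg^2+(aq) + CO3^2-(aq)
Ksp = [Mg^2+][CO3^2-]
Precipitation begins when Q = Ksp. With [Mg^2+] = 0.081 M:
5.7 × 10^-8 = (0.081) × [CO3^2-]
[CO3^2-] = (5.7 × 10^-8 / 8.1 × 10^-2) = 7.0 x 10^-7 M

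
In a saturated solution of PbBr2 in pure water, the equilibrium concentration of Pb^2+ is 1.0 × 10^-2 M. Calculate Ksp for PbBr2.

PbBr2(s) ⇌ Pb^2+ + 2 Br^-
Stoichiometry gives [Br^-] = (2/1)[Pb^2+] = 2.00 × 10^-2 M.
Ksp = [Pb^2+][Br^-]^2
Ksp = 1.0 × 10^-2 × (2.00 x 10^-2)^2 = 4.0 x 10^-6

Ksp ≈ 4.0 × 10^-6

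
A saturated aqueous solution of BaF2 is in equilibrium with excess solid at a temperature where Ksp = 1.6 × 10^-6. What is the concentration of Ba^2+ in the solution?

7.4 x 10^-3 M

BaF2(s) ⇌ Ba^2+(aq) + 2 F^-(aq)
Ksp = [Ba^2+][F^-]^2
If s mol/L of BaF2 dissolves, [Ba^2+] = s and [F^-] = 2s.
So Ksp = s × (2s)^2 = 4s^3
s = (1.6 × 10^-6 / 4)^(1/3) = 7.37 × 10^-3 M
[Ba^2+] = s = 7.4 × 10^-3 M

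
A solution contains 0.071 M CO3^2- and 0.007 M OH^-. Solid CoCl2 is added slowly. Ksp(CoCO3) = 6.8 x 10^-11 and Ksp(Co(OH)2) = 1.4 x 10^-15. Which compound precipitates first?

Each salt begins to precipitate when Q = Ksp, i.e. when [Co^2+] reaches its threshold.
For CoCO3: 6.8 x 10^-11 = 0.071 × [Co^2+]  ⇒  [Co^2+] = 9.6 × 10^-10 M.
For Co(OH)2: 1.4 x 10^-15 = (0.007)^2 × [Co^2+]  ⇒  [Co^2+] = 2.9 x 10^-11 M.
The salt with the lower threshold [Co^2+] precipitates first: Co(OH)2.

Co(OH)2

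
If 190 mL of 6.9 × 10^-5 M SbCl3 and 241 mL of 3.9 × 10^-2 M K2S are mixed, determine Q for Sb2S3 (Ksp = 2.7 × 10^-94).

Q ≈ 9.6 x 10^-15

Total volume = 190 + 241 = 431 mL.
[Sb^3+] = 6.9 x 10^-5 × (190/431) = 3.04 × 10^-5 M
[S^2-] = 3.9 × 10^-2 × (241/431) = 2.18 × 10^-2 M
Sb2S3(s) <=> 2 Sb^3+ + 3 S^2-, so Q = [Sb^3+]^2[S^2-]^3
Q = (3.04 x 10^-5)^2(2.18 × 10^-2)^3 = 9.6 × 10^-15
Q > Ksp, so Sb2S3 will precipitate.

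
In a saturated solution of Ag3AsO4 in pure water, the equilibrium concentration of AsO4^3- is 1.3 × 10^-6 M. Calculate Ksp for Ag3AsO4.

Ksp ≈ 7.7 × 10^-23

Ag3AsO4(s) <=> 3 Ag^+ + AsO4^3-
Stoichiometry gives [Ag^+] = (3/1)[AsO4^3-] = 3.90 × 10^-6 M.
Ksp = [Ag^+]^3[AsO4^3-]
Ksp = (3.90 × 10^-6)^3 × 1.3 × 10^-6 = 7.7 × 10^-23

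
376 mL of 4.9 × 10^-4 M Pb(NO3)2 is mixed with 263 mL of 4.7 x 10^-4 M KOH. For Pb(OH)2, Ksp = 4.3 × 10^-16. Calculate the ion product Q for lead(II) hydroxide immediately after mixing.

Total volume = 376 + 263 = 639 mL.
[Pb^2+] = 4.9 x 10^-4 × (376/639) = 2.88 × 10^-4 M
[OH^-] = 4.7 x 10^-4 × (263/639) = 1.93 × 10^-4 M
Pb(OH)2(s) <=> Pb^2+(aq) + 2 OH^-(aq), so Q = [Pb^2+][OH^-]^2
Q = (2.88 × 10^-4)(1.93 × 10^-4)^2 = 1.1 × 10^-11
Q > Ksp, so Pb(OH)2 will precipitate.

Q = 1.1 × 10^-11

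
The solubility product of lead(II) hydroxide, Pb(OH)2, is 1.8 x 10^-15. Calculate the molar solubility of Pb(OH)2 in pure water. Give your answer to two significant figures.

7.7e-6 M

Pb(OH)2(s) ⇌ Pb^2+(aq) + 2 OH^-(aq)
Ksp = [Pb^2+][OH^-]^2
For each mole of Pb(OH)2 that dissolves: [Pb^2+] = s, [OH^-] = 2s.
Ksp = s(2s)^2 = 4s^3
Solving, s = (1.8 x 10^-15/4)^(1/3) = 7.7 × 10^-6 M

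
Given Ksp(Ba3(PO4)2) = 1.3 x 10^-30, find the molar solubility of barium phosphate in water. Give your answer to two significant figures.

4.1e-7 M

Ba3(PO4)2(s) <=> 3 Ba^2+ + 2 PO4^3-
Ksp = [Ba^2+]^3[PO4^3-]^2
Let s = molar solubility. Then [Ba^2+] = 3s and [PO4^3-] = 2s.
So Ksp = (3s)^3 × (2s)^2 = 108s^5
Solving, s = (1.3 x 10^-30/108)^(1/5) = 4.1 × 10^-7 M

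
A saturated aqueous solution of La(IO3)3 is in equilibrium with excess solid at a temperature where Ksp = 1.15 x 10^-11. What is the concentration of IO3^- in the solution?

[IO3^-] ≈ 2.42 × 10^-3 M

La(IO3)3(s) ⇌ La^3+ + 3 IO3^-
Ksp = [La^3+][IO3^-]^3
Let s = molar solubility. Then [La^3+] = s and [IO3^-] = 3s.
Substituting: Ksp = s(3s)^3 = 27s^4
Solving, s = (1.15 x 10^-11/27)^(1/4) = 8.079 × 10^-4 M
[IO3^-] = 3s = 2.42 x 10^-3 M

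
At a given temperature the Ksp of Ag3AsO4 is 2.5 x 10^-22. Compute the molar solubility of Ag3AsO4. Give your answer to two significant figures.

s = 1.7 × 10^-6 M

Ag3AsO4(s) <=> 3 Ag^+ + AsO4^3-
Ksp = [Ag^+]^3[AsO4^3-]
For each mole of Ag3AsO4 that dissolves: [Ag^+] = 3s, [AsO4^3-] = s.
Ksp = (3s)^3s = 27s^4
s^4 = 2.5 x 10^-22 / 27, so s = 1.7 × 10^-6 M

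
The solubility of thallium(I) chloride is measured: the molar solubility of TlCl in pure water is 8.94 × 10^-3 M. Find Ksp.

TlCl(s) ⇌ Tl^+ + Cl^-
With molar solubility s: [Tl^+] = s, [Cl^-] = s.
Ksp = [Tl^+][Cl^-]
Ksp = s^2
With s = 8.94 × 10^-3: Ksp = 7.99 × 10^-5

Ksp ≈ 7.99 × 10^-5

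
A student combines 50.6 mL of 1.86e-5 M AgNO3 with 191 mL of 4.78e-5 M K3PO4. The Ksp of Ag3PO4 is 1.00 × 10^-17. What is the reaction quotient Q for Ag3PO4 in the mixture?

Total volume = 50.6 + 191 = 241.6 mL.
[Ag^+] = 1.86 × 10^-5 × (50.6/241.6) = 3.896 x 10^-6 M
[PO4^3-] = 4.78 × 10^-5 × (191/241.6) = 3.779 x 10^-5 M
Ag3PO4(s) ⇌ 3 Ag^+(aq) + PO4^3-(aq), so Q = [Ag^+]^3[PO4^3-]
Q = (3.896 × 10^-6)^3(3.779 × 10^-5) = 2.23 x 10^-21
Q < Ksp, so no precipitate of Ag3PO4 forms.

2.23 × 10^-21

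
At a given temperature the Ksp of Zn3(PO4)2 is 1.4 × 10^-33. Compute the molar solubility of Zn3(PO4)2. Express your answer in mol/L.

Zn3(PO4)2(s) <=> 3 Zn^2+ + 2 PO4^3-
Ksp = [Zn^2+]^3[PO4^3-]^2
If s mol/L of Zn3(PO4)2 dissolves, [Zn^2+] = 3s and [PO4^3-] = 2s.
So Ksp = (3s)^3 × (2s)^2 = 108s^5
s^5 = 1.4 × 10^-33 / 108, so s = 1.1 × 10^-7 M

s = 1.1 × 10^-7 M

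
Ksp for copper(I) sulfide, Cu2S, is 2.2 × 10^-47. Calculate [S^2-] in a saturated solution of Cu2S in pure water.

Cu2S(s) ⇌ 2 Cu^+ + S^2-
Ksp = [Cu^+]^2[S^2-]
If s mol/L of Cu2S dissolves, [Cu^+] = 2s and [S^2-] = s.
Substituting: Ksp = (2s)^2s = 4s^3
s = (2.2 × 10^-47 / 4)^(1/3) = 1.77 × 10^-16 M
[S^2-] = s = 1.8 x 10^-16 M

1.8 × 10^-16 M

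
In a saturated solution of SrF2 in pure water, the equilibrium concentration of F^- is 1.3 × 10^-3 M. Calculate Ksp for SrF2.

Ksp = 1.1e-9

SrF2(s) <=> Sr^2+(aq) + 2 F^-(aq)
Stoichiometry gives [Sr^2+] = (1/2)[F^-] = 6.50 × 10^-4 M.
Ksp = [Sr^2+][F^-]^2
Ksp = 6.50 × 10^-4 × (1.3 x 10^-3)^2 = 1.1 × 10^-9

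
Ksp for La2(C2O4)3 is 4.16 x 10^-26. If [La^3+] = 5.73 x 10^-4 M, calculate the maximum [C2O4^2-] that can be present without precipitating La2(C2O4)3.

La2(C2O4)3(s) ⇌ 2 La^3+ + 3 C2O4^2-
Ksp = [La^3+]^2[C2O4^2-]^3
Precipitation begins when Q = Ksp. With [La^3+] = 5.73 x 10^-4 M:
4.16 x 10^-26 = (5.73 x 10^-4)^2 × [C2O4^2-]^3
[C2O4^2-] = (4.16 x 10^-26 / 3.283 x 10^-7)^(1/3) = 5.02 × 10^-7 M

[C2O4^2-] = 5.02 × 10^-7 M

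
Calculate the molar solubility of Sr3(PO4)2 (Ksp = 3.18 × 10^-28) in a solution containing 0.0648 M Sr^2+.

Sr3(PO4)2(s) ⇌ 3 Sr^2+ + 2 PO4^3-
Ksp = [Sr^2+]^3[PO4^3-]^2
If s mol/L dissolves here, [Sr^2+] = 0.0648 + 3s ≈ 0.0648, [PO4^3-] = 2s (since the Sr^2+ already present dominates).
Ksp ≈ (0.0648)^3 × (2s)^2
s = 5.41 × 10^-13 M
Check: 3s = 1.6 x 10^-12 ≪ 0.0648, so the approximation is valid.

5.41 × 10^-13 M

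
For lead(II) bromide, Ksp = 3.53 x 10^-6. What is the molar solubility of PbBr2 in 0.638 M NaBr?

PbBr2(s) ⇌ Pb^2+ + 2 Br^-
Ksp = [Pb^2+][Br^-]^2
If s mol/L dissolves here, [Pb^2+] = s, [Br^-] = 0.638 + 2s ≈ 0.638 (Ksp is small, so little additional dissolves).
Ksp ≈ s × (0.638)^2
s = 8.67 x 10^-6 M
Check: 2s = 1.7 × 10^-5 ≪ 0.638, so the approximation is valid.

8.67 × 10^-6 M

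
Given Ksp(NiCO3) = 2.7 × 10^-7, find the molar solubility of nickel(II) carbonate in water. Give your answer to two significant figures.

NiCO3(s) <=> Ni^2+(aq) + CO3^2-(aq)
Ksp = [Ni^2+][CO3^2-]
For each mole of NiCO3 that dissolves: [Ni^2+] = s, [CO3^2-] = s.
Ksp = (s)(s) = s^2
s = √(2.7 × 10^-7) = 5.2 x 10^-4 M

s = 5.2e-4 M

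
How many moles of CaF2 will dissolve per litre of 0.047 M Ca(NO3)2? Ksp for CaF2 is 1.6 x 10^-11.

CaF2(s) ⇌ Ca^2+(aq) + 2 F^-(aq)
Ksp = [Ca^2+][F^-]^2
Let s = moles of CaF2 that dissolve per litre. [Ca^2+] = 0.047 + s ≈ 0.047, [F^-] = 2s (common-ion effect: Ca^2+ is already 0.047 M).
Ksp ≈ 0.047 × (2s)^2
s = 9.2 × 10^-6 M
Check: s = 9.2 × 10^-6 ≪ 0.047, so the approximation is valid.

s = 9.2 x 10^-6 M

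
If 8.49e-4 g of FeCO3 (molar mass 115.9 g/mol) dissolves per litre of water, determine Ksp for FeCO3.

5.37 × 10^-11

Molar solubility s = (8.49 × 10^-4 g/L) / (115.9 g/mol) = 7.325 x 10^-6 M.
FeCO3(s) <=> Fe^2+ + CO3^2-
Let s = molar solubility. Then [Fe^2+] = s and [CO3^2-] = s.
Ksp = [Fe^2+][CO3^2-]
Ksp = s × s = s^2
Ksp = (7.325 × 10^-6)^2 = 5.37 x 10^-11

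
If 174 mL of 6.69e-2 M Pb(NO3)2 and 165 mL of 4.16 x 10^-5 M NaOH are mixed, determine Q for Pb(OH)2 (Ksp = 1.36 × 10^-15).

Total volume = 174 + 165 = 339 mL.
[Pb^2+] = 6.69 × 10^-2 × (174/339) = 3.434 × 10^-2 M
[OH^-] = 4.16 × 10^-5 × (165/339) = 2.025 x 10^-5 M
Pb(OH)2(s) <=> Pb^2+ + 2 OH^-, so Q = [Pb^2+][OH^-]^2
Q = (3.434 × 10^-2)(2.025 × 10^-5)^2 = 1.41 × 10^-11
Q > Ksp, so Pb(OH)2 will precipitate.

1.41e-11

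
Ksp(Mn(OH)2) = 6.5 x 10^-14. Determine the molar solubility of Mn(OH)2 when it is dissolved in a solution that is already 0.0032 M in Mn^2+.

2.3 × 10^-6 M

Mn(OH)2(s) <=> Mn^2+ + 2 OH^-
Ksp = [Mn^2+][OH^-]^2
If s mol/L dissolves here, [Mn^2+] = 0.0032 + s ≈ 0.0032, [OH^-] = 2s (Ksp is small, so little additional dissolves).
Ksp ≈ 0.0032 × (2s)^2
s = 2.3 x 10^-6 M
Check: s = 2.3 x 10^-6 ≪ 0.0032, so the approximation is valid.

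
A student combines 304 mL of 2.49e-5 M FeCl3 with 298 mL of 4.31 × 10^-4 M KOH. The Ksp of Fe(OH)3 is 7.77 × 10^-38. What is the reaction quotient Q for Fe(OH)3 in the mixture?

Total volume = 304 + 298 = 602 mL.
[Fe^3+] = 2.49 × 10^-5 × (304/602) = 1.257 x 10^-5 M
[OH^-] = 4.31 x 10^-4 × (298/602) = 2.134 x 10^-4 M
Fe(OH)3(s) <=> Fe^3+(aq) + 3 OH^-(aq), so Q = [Fe^3+][OH^-]^3
Q = (1.257 × 10^-5)(2.134 × 10^-4)^3 = 1.22 x 10^-16
Q > Ksp, so Fe(OH)3 will precipitate.

Q = 1.22 × 10^-16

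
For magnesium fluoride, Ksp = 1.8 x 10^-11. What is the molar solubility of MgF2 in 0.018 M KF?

s = 5.6 × 10^-8 M

MgF2(s) <=> Mg^2+(aq) + 2 F^-(aq)
Ksp = [Mg^2+][F^-]^2
If s mol/L dissolves here, [Mg^2+] = s, [F^-] = 0.018 + 2s ≈ 0.018 (since F^- from KF dominates).
Ksp ≈ s × (0.018)^2
s = 5.6 x 10^-8 M
Check: 2s = 1.1 x 10^-7 ≪ 0.018, so the approximation is valid.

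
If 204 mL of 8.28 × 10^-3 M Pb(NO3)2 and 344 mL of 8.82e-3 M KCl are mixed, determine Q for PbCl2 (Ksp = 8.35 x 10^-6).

Q = 9.45 × 10^-8

Total volume = 204 + 344 = 548 mL.
[Pb^2+] = 8.28 × 10^-3 × (204/548) = 3.082 × 10^-3 M
[Cl^-] = 8.82 x 10^-3 × (344/548) = 5.537 x 10^-3 M
PbCl2(s) <=> Pb^2+ + 2 Cl^-, so Q = [Pb^2+][Cl^-]^2
Q = (3.082 x 10^-3)(5.537 × 10^-3)^2 = 9.45 × 10^-8
Q < Ksp, so no precipitate of PbCl2 forms.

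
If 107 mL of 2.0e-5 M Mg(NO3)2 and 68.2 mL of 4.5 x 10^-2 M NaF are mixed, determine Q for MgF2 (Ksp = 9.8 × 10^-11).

Q = 3.7 x 10^-9

Total volume = 107 + 68.2 = 175.2 mL.
[Mg^2+] = 2.0 × 10^-5 × (107/175.2) = 1.22 × 10^-5 M
[F^-] = 4.5 x 10^-2 × (68.2/175.2) = 1.75 × 10^-2 M
MgF2(s) <=> Mg^2+ + 2 F^-, so Q = [Mg^2+][F^-]^2
Q = (1.22 × 10^-5)(1.75 × 10^-2)^2 = 3.7 x 10^-9
Q > Ksp, so MgF2 will precipitate.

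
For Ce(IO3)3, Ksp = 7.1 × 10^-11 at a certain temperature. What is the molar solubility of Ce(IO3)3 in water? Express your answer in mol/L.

Ce(IO3)3(s) ⇌ Ce^3+ + 3 IO3^-
Ksp = [Ce^3+][IO3^-]^3
With molar solubility s: [Ce^3+] = s, [IO3^-] = 3s.
Substituting: Ksp = s(3s)^3 = 27s^4
s = (7.1 × 10^-11 / 27)^(1/4) = 1.3 × 10^-3 M

1.3 x 10^-3 M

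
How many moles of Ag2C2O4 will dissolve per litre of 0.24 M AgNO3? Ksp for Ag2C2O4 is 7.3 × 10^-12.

1.3e-10 M

Ag2C2O4(s) ⇌ 2 Ag^+(aq) + C2O4^2-(aq)
Ksp = [Ag^+]^2[C2O4^2-]
If s mol/L dissolves here, [Ag^+] = 0.24 + 2s ≈ 0.24, [C2O4^2-] = s (since Ag^+ from AgNO3 dominates).
Ksp ≈ (0.24)^2 × s
s = 1.3 × 10^-10 M
Check: 2s = 2.5 × 10^-10 ≪ 0.24, so the approximation is valid.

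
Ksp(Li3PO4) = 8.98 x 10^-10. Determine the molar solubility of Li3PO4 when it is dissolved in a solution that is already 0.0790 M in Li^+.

Li3PO4(s) <=> 3 Li^+(aq) + PO4^3-(aq)
Ksp = [Li^+]^3[PO4^3-]
Let s = moles of Li3PO4 that dissolve per litre. [Li^+] = 0.0790 + 3s ≈ 0.0790, [PO4^3-] = s (common-ion effect: Li^+ is already 0.0790 M).
Ksp ≈ (0.0790)^3 × s
s = 1.82 × 10^-6 M
Check: 3s = 5.5 × 10^-6 ≪ 0.0790, so the approximation is valid.

1.82e-6 M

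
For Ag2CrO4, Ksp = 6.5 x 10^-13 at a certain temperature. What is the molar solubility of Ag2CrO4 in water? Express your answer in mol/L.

5.5e-5 M

Ag2CrO4(s) ⇌ 2 Ag^+(aq) + CrO4^2-(aq)
Ksp = [Ag^+]^2[CrO4^2-]
Let s = molar solubility. Then [Ag^+] = 2s and [CrO4^2-] = s.
Ksp = (2s)^2s = 4s^3
s^3 = 6.5 x 10^-13 / 4, so s = 5.5 × 10^-5 M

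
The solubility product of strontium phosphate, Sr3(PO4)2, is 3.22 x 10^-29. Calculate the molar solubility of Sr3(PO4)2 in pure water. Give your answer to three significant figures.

7.85e-7 M

Sr3(PO4)2(s) <=> 3 Sr^2+ + 2 PO4^3-
Ksp = [Sr^2+]^3[PO4^3-]^2
If s mol/L of Sr3(PO4)2 dissolves, [Sr^2+] = 3s and [PO4^3-] = 2s.
So Ksp = (3s)^3 × (2s)^2 = 108s^5
s^5 = 3.22 x 10^-29 / 108, so s = 7.85 × 10^-7 M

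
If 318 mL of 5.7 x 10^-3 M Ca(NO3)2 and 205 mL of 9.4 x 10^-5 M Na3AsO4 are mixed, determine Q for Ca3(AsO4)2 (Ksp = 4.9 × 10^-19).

Total volume = 318 + 205 = 523 mL.
[Ca^2+] = 5.7 × 10^-3 × (318/523) = 3.47 × 10^-3 M
[AsO4^3-] = 9.4 × 10^-5 × (205/523) = 3.68 x 10^-5 M
Ca3(AsO4)2(s) ⇌ 3 Ca^2+ + 2 AsO4^3-, so Q = [Ca^2+]^3[AsO4^3-]^2
Q = (3.47 x 10^-3)^3(3.68 × 10^-5)^2 = 5.7 x 10^-17
Q > Ksp, so Ca3(AsO4)2 will precipitate.

5.7e-17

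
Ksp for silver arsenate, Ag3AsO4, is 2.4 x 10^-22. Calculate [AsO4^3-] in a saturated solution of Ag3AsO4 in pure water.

Ag3AsO4(s) ⇌ 3 Ag^+ + AsO4^3-
Ksp = [Ag^+]^3[AsO4^3-]
For each mole of Ag3AsO4 that dissolves: [Ag^+] = 3s, [AsO4^3-] = s.
So Ksp = (3s)^3 × s = 27s^4
Solving, s = (2.4 x 10^-22/27)^(1/4) = 1.73 × 10^-6 M
[AsO4^3-] = s = 1.7 × 10^-6 M

1.7 x 10^-6 M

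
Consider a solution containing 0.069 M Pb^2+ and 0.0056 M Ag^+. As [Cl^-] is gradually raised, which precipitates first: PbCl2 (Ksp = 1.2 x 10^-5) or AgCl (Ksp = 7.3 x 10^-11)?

AgCl

Precipitation of each salt starts when its ion product equals its Ksp.
For PbCl2: 1.2 x 10^-5 = 0.069 × [Cl^-]^2  ⇒  [Cl^-] = 1.3 x 10^-2 M.
For AgCl: 7.3 x 10^-11 = 0.0056 × [Cl^-]  ⇒  [Cl^-] = 1.3 × 10^-8 M.
The salt with the lower threshold [Cl^-] precipitates first: AgCl.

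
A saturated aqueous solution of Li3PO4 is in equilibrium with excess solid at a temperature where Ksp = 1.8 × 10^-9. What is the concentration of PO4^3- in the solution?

2.9 x 10^-3 M

Li3PO4(s) ⇌ 3 Li^+ + PO4^3-
Ksp = [Li^+]^3[PO4^3-]
For each mole of Li3PO4 that dissolves: [Li^+] = 3s, [PO4^3-] = s.
Ksp = (3s)^3s = 27s^4
s^4 = 1.8 × 10^-9 / 27, so s = 2.86 × 10^-3 M
[PO4^3-] = s = 2.9 × 10^-3 M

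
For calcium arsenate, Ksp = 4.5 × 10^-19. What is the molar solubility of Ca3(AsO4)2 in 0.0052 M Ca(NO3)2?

8.9e-7 M

Ca3(AsO4)2(s) ⇌ 3 Ca^2+ + 2 AsO4^3-
Ksp = [Ca^2+]^3[AsO4^3-]^2
Let s = moles of Ca3(AsO4)2 that dissolve per litre. [Ca^2+] = 0.0052 + 3s ≈ 0.0052, [AsO4^3-] = 2s (since Ca^2+ from Ca(NO3)2 dominates).
Ksp ≈ (0.0052)^3 × (2s)^2
s = 8.9 x 10^-7 M
Check: 3s = 2.7 × 10^-6 ≪ 0.0052, so the approximation is valid.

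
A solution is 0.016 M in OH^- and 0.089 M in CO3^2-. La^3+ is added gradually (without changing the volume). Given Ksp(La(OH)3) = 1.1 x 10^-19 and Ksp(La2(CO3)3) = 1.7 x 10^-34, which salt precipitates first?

La2(CO3)3

Precipitation of each salt starts when its ion product equals its Ksp.
For La(OH)3: 1.1 x 10^-19 = (0.016)^3 × [La^3+]  ⇒  [La^3+] = 2.7 × 10^-14 M.
For La2(CO3)3: 1.7 x 10^-34 = (0.089)^3 × [La^3+]^2  ⇒  [La^3+] = 4.9 × 10^-16 M.
The salt with the lower threshold [La^3+] precipitates first: La2(CO3)3.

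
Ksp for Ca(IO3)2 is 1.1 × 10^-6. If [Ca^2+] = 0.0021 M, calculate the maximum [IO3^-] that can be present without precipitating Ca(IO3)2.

Ca(IO3)2(s) ⇌ Ca^2+(aq) + 2 IO3^-(aq)
Ksp = [Ca^2+][IO3^-]^2
Precipitation begins when Q = Ksp. With [Ca^2+] = 0.0021 M:
1.1 × 10^-6 = (0.0021) × [IO3^-]^2
[IO3^-] = (1.1 × 10^-6 / 2.1 x 10^-3)^(1/2) = 2.3 x 10^-2 M

[IO3^-] ≈ 0.023 M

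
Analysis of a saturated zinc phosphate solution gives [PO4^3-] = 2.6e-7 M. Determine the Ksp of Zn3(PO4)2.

Zn3(PO4)2(s) ⇌ 3 Zn^2+ + 2 PO4^3-
Stoichiometry gives [Zn^2+] = (3/2)[PO4^3-] = 3.90 × 10^-7 M.
Ksp = [Zn^2+]^3[PO4^3-]^2
Ksp = (3.90 × 10^-7)^3 × (2.6 x 10^-7)^2 = 4.0 × 10^-33

Ksp ≈ 4.0 x 10^-33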